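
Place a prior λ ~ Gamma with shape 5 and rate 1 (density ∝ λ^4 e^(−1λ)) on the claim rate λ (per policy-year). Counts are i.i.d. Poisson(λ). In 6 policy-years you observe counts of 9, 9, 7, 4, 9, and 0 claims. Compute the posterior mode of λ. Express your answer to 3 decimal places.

Σxᵢ = 9+9+7+4+9+0 = 38, with n = 6.
Posterior ∝ λ^4e^(−1λ) · λ^38e^(−6λ) = λ^42e^(−7λ), i.e. Gamma(shape=43, rate=7).
The mode of a Gamma(a, b) with a ≥ 1 (shape–rate) is (a−1)/b = 42/7 ≈ 6.000.

λ̂_MAP = 6.000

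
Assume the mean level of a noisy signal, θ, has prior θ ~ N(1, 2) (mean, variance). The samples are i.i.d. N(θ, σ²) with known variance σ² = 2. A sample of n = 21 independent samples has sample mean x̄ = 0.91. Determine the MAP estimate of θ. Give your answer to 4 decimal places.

θ̂_MAP = 0.9141

n = 21, x̄ = 0.91.
For a Normal prior and Normal likelihood with known variance, the posterior is Normal; its mode equals its mean, the precision-weighted average.
Prior precision 1/σ₀² = 1/2 = 0.5; data precision n/σ² = 21/2 = 10.5.
θ̂ = (0.5·1 + 10.5·0.91) / (0.5 + 10.5) = 10.055/11 = 2011/2200 ≈ 0.9141.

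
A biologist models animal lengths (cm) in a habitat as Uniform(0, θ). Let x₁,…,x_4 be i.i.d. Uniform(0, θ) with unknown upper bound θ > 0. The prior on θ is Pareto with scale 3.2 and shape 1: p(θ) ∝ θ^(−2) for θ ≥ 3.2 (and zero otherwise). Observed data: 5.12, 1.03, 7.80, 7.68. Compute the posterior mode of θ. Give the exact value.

The Uniform(0, θ) likelihood is θ^(−n) for θ ≥ max(xᵢ), zero otherwise. Here max(xᵢ) = 7.80.
Posterior ∝ θ^(−2) · θ^(−4) = θ^(−6) on θ ≥ max(3.2, 7.80) = 7.80.
This density is strictly decreasing in θ, so the posterior mode lies at the lower boundary of the support.

θ̂_MAP = 7.80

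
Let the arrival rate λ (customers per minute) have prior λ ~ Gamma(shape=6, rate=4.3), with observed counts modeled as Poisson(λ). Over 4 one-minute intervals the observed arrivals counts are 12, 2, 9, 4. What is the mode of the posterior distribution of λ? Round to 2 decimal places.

Σxᵢ = 12+2+9+4 = 27, with n = 4.
Posterior ∝ λ^5e^(−4.3λ) · λ^27e^(−4λ) = λ^32e^(−8.3λ), i.e. Gamma(shape=33, rate=8.3).
The mode of a Gamma(a, b) with a ≥ 1 (shape–rate) is (a−1)/b = 32/8.3 ≈ 3.86.

λ̂_MAP = 3.86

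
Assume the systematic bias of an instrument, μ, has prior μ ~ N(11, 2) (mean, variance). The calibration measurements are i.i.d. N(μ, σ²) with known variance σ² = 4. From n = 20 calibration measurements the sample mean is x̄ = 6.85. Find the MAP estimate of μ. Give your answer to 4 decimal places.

n = 20, x̄ = 6.85.
For a Normal prior and Normal likelihood with known variance, the posterior is Normal; its mode equals its mean, the precision-weighted average.
Prior precision 1/σ₀² = 1/2 = 0.5; data precision n/σ² = 20/4 = 5.
μ̂ = (0.5·11 + 5·6.85) / (0.5 + 5) = 39.75/5.5 = 159/22 ≈ 7.2273.

μ̂_MAP = 7.2273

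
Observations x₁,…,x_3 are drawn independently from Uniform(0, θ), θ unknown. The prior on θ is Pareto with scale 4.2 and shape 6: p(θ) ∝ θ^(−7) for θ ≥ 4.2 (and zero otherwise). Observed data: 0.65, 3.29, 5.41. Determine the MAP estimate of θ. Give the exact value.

The Uniform(0, θ) likelihood is θ^(−n) for θ ≥ max(xᵢ), zero otherwise. Here max(xᵢ) = 5.41.
Posterior ∝ θ^(−7) · θ^(−3) = θ^(−10) on θ ≥ max(4.2, 5.41) = 5.41.
This density is strictly decreasing in θ, so the posterior mode lies at the lower boundary of the support.

θ̂_MAP = 5.41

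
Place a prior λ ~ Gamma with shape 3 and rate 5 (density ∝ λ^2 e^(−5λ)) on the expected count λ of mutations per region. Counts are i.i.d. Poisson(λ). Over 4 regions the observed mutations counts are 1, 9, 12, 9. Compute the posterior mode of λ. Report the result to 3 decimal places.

λ̂_MAP = 3.667

Σxᵢ = 1+9+12+9 = 31, with n = 4.
Posterior ∝ λ^2e^(−5λ) · λ^31e^(−4λ) = λ^33e^(−9λ), i.e. Gamma(shape=34, rate=9).
The mode of a Gamma(a, b) with a ≥ 1 (shape–rate) is (a−1)/b = 33/9 ≈ 3.667.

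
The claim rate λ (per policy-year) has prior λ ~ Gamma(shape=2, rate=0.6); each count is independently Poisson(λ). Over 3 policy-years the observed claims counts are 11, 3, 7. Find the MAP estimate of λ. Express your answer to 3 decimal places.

Σxᵢ = 11+3+7 = 21, with n = 3.
Posterior ∝ λe^(−0.6λ) · λ^21e^(−3λ) = λ^22e^(−3.6λ), i.e. Gamma(shape=23, rate=3.6).
The mode of a Gamma(a, b) with a ≥ 1 (shape–rate) is (a−1)/b = 22/3.6 ≈ 6.111.

λ̂_MAP = 6.111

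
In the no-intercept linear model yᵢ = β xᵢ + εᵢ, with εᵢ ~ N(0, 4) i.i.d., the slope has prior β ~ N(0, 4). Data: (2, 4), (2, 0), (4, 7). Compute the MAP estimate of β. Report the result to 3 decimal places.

β̂_MAP = 1.440

log p(β | y) = −Σ(yᵢ − βxᵢ)²/(2·4) − β²/(2·4) + const.
Setting the derivative to zero: Σxᵢ(yᵢ − βxᵢ)/4 − β/4 = 0, so β = Σxᵢyᵢ / (Σxᵢ² + σ²/τ²).
Σxᵢyᵢ = 2·4 + 2·0 + 4·7 = 36; Σxᵢ² = 24; σ²/τ² = 1.
β̂_MAP = 36 / (24 + 1) = 36/25 ≈ 1.440.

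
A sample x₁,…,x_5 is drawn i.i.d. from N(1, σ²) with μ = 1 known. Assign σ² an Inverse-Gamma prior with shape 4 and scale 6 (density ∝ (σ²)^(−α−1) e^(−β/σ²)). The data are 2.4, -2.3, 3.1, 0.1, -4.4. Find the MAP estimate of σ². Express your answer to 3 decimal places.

Sum of squared deviations about the known mean: SS = (2.4−1)² + (-2.3−1)² + (3.1−1)² + (0.1−1)² + (-4.4−1)² = 47.23.
The Normal likelihood contributes (σ²)^(−n/2) exp(−SS/(2σ²)), so the posterior is Inverse-Gamma(α + n/2, β + SS/2) = Inverse-Gamma(6.5, 29.615).
The mode of Inverse-Gamma(a, b) is b/(a+1) = 29.615/7.5 ≈ 3.949.

σ̂²_MAP = 3.949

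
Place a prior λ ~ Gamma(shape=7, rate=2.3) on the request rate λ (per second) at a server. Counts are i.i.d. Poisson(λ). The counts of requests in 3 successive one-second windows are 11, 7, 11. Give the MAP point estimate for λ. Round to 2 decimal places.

λ̂_MAP = 6.60

Σxᵢ = 11+7+11 = 29, with n = 3.
Posterior ∝ λ^6e^(−2.3λ) · λ^29e^(−3λ) = λ^35e^(−5.3λ), i.e. Gamma(shape=36, rate=5.3).
The mode of a Gamma(a, b) with a ≥ 1 (shape–rate) is (a−1)/b = 35/5.3 ≈ 6.60.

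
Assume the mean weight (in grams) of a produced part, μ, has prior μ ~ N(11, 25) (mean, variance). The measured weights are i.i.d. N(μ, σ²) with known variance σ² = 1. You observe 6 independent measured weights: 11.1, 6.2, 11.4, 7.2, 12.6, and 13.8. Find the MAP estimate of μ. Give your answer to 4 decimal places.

μ̂_MAP = 10.3874

n = 6; x̄ = (11.1 + 6.2 + 11.4 + 7.2 + 12.6 + 13.8)/6 = 62.3/6 = 623/60 ≈ 10.3833.
For a Normal prior and Normal likelihood with known variance, the posterior is Normal; its mode equals its mean, the precision-weighted average.
Prior precision 1/σ₀² = 1/25 = 0.04; data precision n/σ² = 6/1 = 6.
μ̂ = (0.04·11 + 6·(623/60)) / (0.04 + 6) = 62.74/6.04 = 3137/302 ≈ 10.3874.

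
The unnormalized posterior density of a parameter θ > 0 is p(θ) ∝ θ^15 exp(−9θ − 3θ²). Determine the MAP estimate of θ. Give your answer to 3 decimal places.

ℓ'(θ) = 15/θ − 9 − 6θ. Setting this to zero and multiplying by θ: 6θ² + 9θ − 15 = 0.
θ = (−9 + √(9² + 4·6·15)) / (2·6) = (−9 + √441) / 12 = (−9 + 21)/12 = 1.
ℓ''(θ) = −15/θ² − 6 < 0, confirming a maximum.

θ̂_MAP = 1.000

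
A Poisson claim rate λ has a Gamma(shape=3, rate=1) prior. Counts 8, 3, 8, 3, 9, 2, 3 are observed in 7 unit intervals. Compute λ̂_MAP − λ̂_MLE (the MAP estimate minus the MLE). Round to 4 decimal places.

MAP − MLE = -0.3929

Σxᵢ = 36. Posterior is Gamma(39, 8); MAP = (39−1)/8 = 38/8 ≈ 4.75000.
MLE = x̄ = 36/7 ≈ 5.14286.
Difference = 38/8 − 36/7 = -11/28 ≈ -0.3929.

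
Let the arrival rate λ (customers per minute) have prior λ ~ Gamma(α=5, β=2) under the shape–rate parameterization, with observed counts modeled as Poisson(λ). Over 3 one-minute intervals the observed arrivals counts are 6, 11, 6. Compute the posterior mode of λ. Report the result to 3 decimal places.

λ̂_MAP = 5.400

Σxᵢ = 6+11+6 = 23, with n = 3.
Posterior ∝ λ^4e^(−2λ) · λ^23e^(−3λ) = λ^27e^(−5λ), i.e. Gamma(shape=28, rate=5).
The mode of a Gamma(a, b) with a ≥ 1 (shape–rate) is (a−1)/b = 27/5 ≈ 5.400.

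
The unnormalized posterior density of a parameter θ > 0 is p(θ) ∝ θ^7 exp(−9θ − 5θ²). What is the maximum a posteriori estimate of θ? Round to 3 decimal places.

ℓ'(θ) = 7/θ − 9 − 10θ. Setting this to zero and multiplying by θ: 10θ² + 9θ − 7 = 0.
θ = (−9 + √(9² + 4·10·7)) / (2·10) = (−9 + √361) / 20 = (−9 + 19)/20 = 1/2.
ℓ''(θ) = −7/θ² − 10 < 0, confirming a maximum.

θ̂_MAP = 0.500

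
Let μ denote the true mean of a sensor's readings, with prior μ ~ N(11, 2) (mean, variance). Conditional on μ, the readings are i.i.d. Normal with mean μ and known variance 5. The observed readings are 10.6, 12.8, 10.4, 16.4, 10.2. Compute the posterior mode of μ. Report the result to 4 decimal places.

n = 5; x̄ = (10.6 + 12.8 + 10.4 + 16.4 + 10.2)/5 = 60.4/5 = 12.08.
For a Normal prior and Normal likelihood with known variance, the posterior is Normal; its mode equals its mean, the precision-weighted average.
Prior precision 1/σ₀² = 1/2 = 0.5; data precision n/σ² = 5/5 = 1.
μ̂ = (0.5·11 + 1·12.08) / (0.5 + 1) = 17.58/1.5 = 11.7200.

μ̂_MAP = 11.7200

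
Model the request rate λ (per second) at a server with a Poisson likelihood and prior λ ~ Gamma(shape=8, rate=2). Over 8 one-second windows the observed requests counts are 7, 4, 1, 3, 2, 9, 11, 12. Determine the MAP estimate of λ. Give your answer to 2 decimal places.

λ̂_MAP = 5.60

Σxᵢ = 7+4+1+3+2+9+11+12 = 49, with n = 8.
Posterior ∝ λ^7e^(−2λ) · λ^49e^(−8λ) = λ^56e^(−10λ), i.e. Gamma(shape=57, rate=10).
The mode of a Gamma(a, b) with a ≥ 1 (shape–rate) is (a−1)/b = 56/10 ≈ 5.60.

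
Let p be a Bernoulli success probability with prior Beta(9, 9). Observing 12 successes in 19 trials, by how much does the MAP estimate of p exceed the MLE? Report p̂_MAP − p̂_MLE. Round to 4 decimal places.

Posterior is Beta(21, 16); MAP = (21−1)/(37−2) = 20/35 ≈ 0.57143.
MLE ignores the prior: p̂_MLE = k/n = 12/19 ≈ 0.63158.
Difference = 20/35 − 12/19 = -8/133 ≈ -0.0602.

MAP − MLE = -0.0602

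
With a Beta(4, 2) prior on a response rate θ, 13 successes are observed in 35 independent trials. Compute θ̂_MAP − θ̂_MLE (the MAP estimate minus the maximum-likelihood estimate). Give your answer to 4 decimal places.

Posterior is Beta(17, 24); MAP = (17−1)/(41−2) = 16/39 ≈ 0.41026.
MLE ignores the prior: θ̂_MLE = k/n = 13/35 ≈ 0.37143.
Difference = 16/39 − 13/35 = 53/1365 ≈ 0.0388.

MAP − MLE = 0.0388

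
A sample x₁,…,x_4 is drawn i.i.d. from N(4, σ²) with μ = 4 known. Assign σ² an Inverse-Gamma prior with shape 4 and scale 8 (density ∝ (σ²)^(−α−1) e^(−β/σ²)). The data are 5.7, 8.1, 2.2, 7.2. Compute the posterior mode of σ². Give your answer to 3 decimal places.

Sum of squared deviations about the known mean: SS = (5.7−4)² + (8.1−4)² + (2.2−4)² + (7.2−4)² = 33.18.
The Normal likelihood contributes (σ²)^(−n/2) exp(−SS/(2σ²)), so the posterior is Inverse-Gamma(α + n/2, β + SS/2) = Inverse-Gamma(6, 24.59).
The mode of Inverse-Gamma(a, b) is b/(a+1) = 24.59/7 ≈ 3.513.

σ̂²_MAP = 3.513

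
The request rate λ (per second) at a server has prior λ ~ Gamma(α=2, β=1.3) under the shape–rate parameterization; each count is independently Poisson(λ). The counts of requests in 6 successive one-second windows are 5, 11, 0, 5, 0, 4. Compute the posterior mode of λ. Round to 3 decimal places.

λ̂_MAP = 3.562

Σxᵢ = 5+11+0+5+0+4 = 25, with n = 6.
Posterior ∝ λe^(−1.3λ) · λ^25e^(−6λ) = λ^26e^(−7.3λ), i.e. Gamma(shape=27, rate=7.3).
The mode of a Gamma(a, b) with a ≥ 1 (shape–rate) is (a−1)/b = 26/7.3 ≈ 3.562.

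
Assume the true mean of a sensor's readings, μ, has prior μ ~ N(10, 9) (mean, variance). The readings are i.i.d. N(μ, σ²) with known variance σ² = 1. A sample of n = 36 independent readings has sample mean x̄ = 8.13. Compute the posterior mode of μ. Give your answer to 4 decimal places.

n = 36, x̄ = 8.13.
For a Normal prior and Normal likelihood with known variance, the posterior is Normal; its mode equals its mean, the precision-weighted average.
Prior precision 1/σ₀² = 1/9; data precision n/σ² = 36/1 = 36.
μ̂ = ((1/9)·10 + 36·8.13) / (1/9 + 36) = (66103/225)/(325/9) = 66103/8125 ≈ 8.1358.

μ̂_MAP = 8.1358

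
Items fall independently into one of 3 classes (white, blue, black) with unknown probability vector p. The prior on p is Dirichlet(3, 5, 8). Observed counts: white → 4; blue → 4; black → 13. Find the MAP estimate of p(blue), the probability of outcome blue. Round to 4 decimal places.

The posterior is Dirichlet(αᵢ + nᵢ) = Dirichlet(7, 9, 21).
For a Dirichlet(a₁,…,a_K) with all aᵢ > 1, the mode has j-th component (aⱼ − 1)/(Σaᵢ − K).
Here Σaᵢ = 37 and K = 3, so p(blue) = (9 − 1)/(37 − 3) = 8/34 ≈ 0.2353.

MAP estimate of p(blue) = 0.2353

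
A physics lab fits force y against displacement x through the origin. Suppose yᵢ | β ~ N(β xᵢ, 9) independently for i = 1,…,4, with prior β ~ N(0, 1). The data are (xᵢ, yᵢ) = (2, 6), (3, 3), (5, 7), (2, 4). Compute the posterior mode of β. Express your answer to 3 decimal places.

β̂_MAP = 1.255

log p(β | y) = −Σ(yᵢ − βxᵢ)²/(2·9) − β²/(2·1) + const.
Setting the derivative to zero: Σxᵢ(yᵢ − βxᵢ)/9 − β/1 = 0, so β = Σxᵢyᵢ / (Σxᵢ² + σ²/τ²).
Σxᵢyᵢ = 2·6 + 3·3 + 5·7 + 2·4 = 64; Σxᵢ² = 42; σ²/τ² = 9.
β̂_MAP = 64 / (42 + 9) = 64/51 ≈ 1.255.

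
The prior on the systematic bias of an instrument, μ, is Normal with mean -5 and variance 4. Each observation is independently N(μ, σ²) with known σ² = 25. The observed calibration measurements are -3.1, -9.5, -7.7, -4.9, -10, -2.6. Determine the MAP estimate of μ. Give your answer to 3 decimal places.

n = 6; x̄ = ((-3.1) + (-9.5) + (-7.7) + (-4.9) + (-10) + (-2.6))/6 = -37.8/6 = -6.3.
For a Normal prior and Normal likelihood with known variance, the posterior is Normal; its mode equals its mean, the precision-weighted average.
Prior precision 1/σ₀² = 1/4 = 0.25; data precision n/σ² = 6/25 = 0.24.
μ̂ = (0.25·(-5) + 0.24·(-6.3)) / (0.25 + 0.24) = (-2.762)/0.49 = -1381/245 ≈ -5.637.

μ̂_MAP = -5.637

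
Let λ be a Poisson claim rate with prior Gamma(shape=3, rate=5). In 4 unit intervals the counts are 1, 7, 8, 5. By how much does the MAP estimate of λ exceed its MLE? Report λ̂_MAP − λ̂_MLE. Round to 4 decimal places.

Σxᵢ = 21. Posterior is Gamma(24, 9); MAP = (24−1)/9 = 23/9 ≈ 2.55556.
MLE = x̄ = 21/4 ≈ 5.25000.
Difference = 23/9 − 21/4 = -97/36 ≈ -2.6944.

MAP − MLE = -2.6944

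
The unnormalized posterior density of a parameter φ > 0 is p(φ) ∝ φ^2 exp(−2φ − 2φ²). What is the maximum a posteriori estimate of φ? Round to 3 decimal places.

φ̂_MAP = 0.500

ℓ'(φ) = 2/φ − 2 − 4φ. Setting this to zero and multiplying by φ: 4φ² + 2φ − 2 = 0.
φ = (−2 + √(2² + 4·4·2)) / (2·4) = (−2 + √36) / 8 = (−2 + 6)/8 = 1/2.
ℓ''(φ) = −2/φ² − 4 < 0, confirming a maximum.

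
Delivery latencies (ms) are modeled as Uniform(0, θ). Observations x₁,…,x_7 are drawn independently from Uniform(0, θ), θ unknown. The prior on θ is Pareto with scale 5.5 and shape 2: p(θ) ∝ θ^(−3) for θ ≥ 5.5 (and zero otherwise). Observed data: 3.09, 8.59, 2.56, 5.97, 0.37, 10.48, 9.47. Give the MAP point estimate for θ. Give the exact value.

θ̂_MAP = 10.48

The Uniform(0, θ) likelihood is θ^(−n) for θ ≥ max(xᵢ), zero otherwise. Here max(xᵢ) = 10.48.
Posterior ∝ θ^(−3) · θ^(−7) = θ^(−10) on θ ≥ max(5.5, 10.48) = 10.48.
This density is strictly decreasing in θ, so the posterior mode lies at the lower boundary of the support.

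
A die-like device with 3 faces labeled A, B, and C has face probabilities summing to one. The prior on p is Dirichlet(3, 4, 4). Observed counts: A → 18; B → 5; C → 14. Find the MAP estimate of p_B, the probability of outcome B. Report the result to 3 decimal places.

MAP estimate of p_B = 0.178

The posterior is Dirichlet(αᵢ + nᵢ) = Dirichlet(21, 9, 18).
For a Dirichlet(a₁,…,a_K) with all aᵢ > 1, the mode has j-th component (aⱼ − 1)/(Σaᵢ − K).
Here Σaᵢ = 48 and K = 3, so p_B = (9 − 1)/(48 − 3) = 8/45 ≈ 0.178.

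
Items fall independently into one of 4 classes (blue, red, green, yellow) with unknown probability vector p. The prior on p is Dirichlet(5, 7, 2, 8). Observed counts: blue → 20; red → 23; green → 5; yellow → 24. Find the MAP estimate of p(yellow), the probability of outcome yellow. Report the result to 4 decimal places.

The posterior is Dirichlet(αᵢ + nᵢ) = Dirichlet(25, 30, 7, 32).
For a Dirichlet(a₁,…,a_K) with all aᵢ > 1, the mode has j-th component (aⱼ − 1)/(Σaᵢ − K).
Here Σaᵢ = 94 and K = 4, so p(yellow) = (32 − 1)/(94 − 4) = 31/90 ≈ 0.3444.

MAP estimate of p(yellow) = 0.3444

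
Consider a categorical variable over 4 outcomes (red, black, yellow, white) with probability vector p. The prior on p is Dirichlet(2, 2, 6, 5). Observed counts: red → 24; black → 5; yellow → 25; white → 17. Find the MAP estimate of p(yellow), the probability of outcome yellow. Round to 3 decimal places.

MAP estimate of p(yellow) = 0.366

The posterior is Dirichlet(αᵢ + nᵢ) = Dirichlet(26, 7, 31, 22).
For a Dirichlet(a₁,…,a_K) with all aᵢ > 1, the mode has j-th component (aⱼ − 1)/(Σaᵢ − K).
Here Σaᵢ = 86 and K = 4, so p(yellow) = (31 − 1)/(86 − 4) = 30/82 ≈ 0.366.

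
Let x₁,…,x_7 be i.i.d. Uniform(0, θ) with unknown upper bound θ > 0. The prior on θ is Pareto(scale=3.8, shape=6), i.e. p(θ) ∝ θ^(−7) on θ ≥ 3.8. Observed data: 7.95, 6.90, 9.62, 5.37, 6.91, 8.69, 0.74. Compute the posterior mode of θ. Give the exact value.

θ̂_MAP = 9.62

The Uniform(0, θ) likelihood is θ^(−n) for θ ≥ max(xᵢ), zero otherwise. Here max(xᵢ) = 9.62.
Posterior ∝ θ^(−7) · θ^(−7) = θ^(−14) on θ ≥ max(3.8, 9.62) = 9.62.
This density is strictly decreasing in θ, so the posterior mode lies at the lower boundary of the support.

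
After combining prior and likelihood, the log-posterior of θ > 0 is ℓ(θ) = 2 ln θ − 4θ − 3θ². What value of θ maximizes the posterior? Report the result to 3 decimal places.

θ̂_MAP = 0.333

ℓ'(θ) = 2/θ − 4 − 6θ. Setting this to zero and multiplying by θ: 6θ² + 4θ − 2 = 0.
θ = (−4 + √(4² + 4·6·2)) / (2·6) = (−4 + √64) / 12 = (−4 + 8)/12 = 1/3.
ℓ''(θ) = −2/θ² − 6 < 0, confirming a maximum.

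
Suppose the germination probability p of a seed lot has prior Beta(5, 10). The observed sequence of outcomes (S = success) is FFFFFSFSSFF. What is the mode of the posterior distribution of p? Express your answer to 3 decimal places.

p̂_MAP = 0.292

Prior: Beta(5, 10).
Data: 3 successes in 11 trials (from the sequence). The binomial likelihood contributes p^3(1−p)^8, so the posterior is Beta(5+3, 10+8) = Beta(8, 18).
For Beta(a, b) with a, b > 1 the mode is (a−1)/(a+b−2) = 7/24 ≈ 0.292.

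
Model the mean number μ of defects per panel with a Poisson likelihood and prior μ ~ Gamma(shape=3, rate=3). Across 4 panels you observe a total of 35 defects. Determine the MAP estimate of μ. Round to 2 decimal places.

μ̂_MAP = 5.29

Σxᵢ = 35, n = 4.
Posterior ∝ μ^2e^(−3μ) · μ^35e^(−4μ) = μ^37e^(−7μ), i.e. Gamma(shape=38, rate=7).
The mode of a Gamma(a, b) with a ≥ 1 (shape–rate) is (a−1)/b = 37/7 ≈ 5.29.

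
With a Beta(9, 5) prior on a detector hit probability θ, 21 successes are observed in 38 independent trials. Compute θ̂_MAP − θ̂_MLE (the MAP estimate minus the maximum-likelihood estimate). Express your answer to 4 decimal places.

Posterior is Beta(30, 22); MAP = (30−1)/(52−2) = 29/50 ≈ 0.58000.
MLE ignores the prior: θ̂_MLE = k/n = 21/38 ≈ 0.55263.
Difference = 29/50 − 21/38 = 13/475 ≈ 0.0274.

MAP − MLE = 0.0274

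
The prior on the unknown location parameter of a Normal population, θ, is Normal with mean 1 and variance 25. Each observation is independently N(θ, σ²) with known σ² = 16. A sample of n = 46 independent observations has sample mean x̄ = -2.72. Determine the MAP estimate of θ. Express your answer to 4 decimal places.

n = 46, x̄ = -2.72.
For a Normal prior and Normal likelihood with known variance, the posterior is Normal; its mode equals its mean, the precision-weighted average.
Prior precision 1/σ₀² = 1/25 = 0.04; data precision n/σ² = 46/16 = 2.875.
θ̂ = (0.04·1 + 2.875·(-2.72)) / (0.04 + 2.875) = (-7.78)/2.915 = -1556/583 ≈ -2.6690.

θ̂_MAP = -2.6690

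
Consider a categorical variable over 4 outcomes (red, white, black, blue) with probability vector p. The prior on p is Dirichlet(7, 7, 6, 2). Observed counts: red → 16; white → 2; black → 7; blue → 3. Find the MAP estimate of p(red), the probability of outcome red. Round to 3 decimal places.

MAP estimate of p(red) = 0.478

The posterior is Dirichlet(αᵢ + nᵢ) = Dirichlet(23, 9, 13, 5).
For a Dirichlet(a₁,…,a_K) with all aᵢ > 1, the mode has j-th component (aⱼ − 1)/(Σaᵢ − K).
Here Σaᵢ = 50 and K = 4, so p(red) = (23 − 1)/(50 − 4) = 22/46 ≈ 0.478.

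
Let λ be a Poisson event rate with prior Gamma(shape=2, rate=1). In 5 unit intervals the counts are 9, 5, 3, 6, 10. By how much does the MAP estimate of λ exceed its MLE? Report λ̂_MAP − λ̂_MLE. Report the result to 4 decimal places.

MAP − MLE = -0.9333

Σxᵢ = 33. Posterior is Gamma(35, 6); MAP = (35−1)/6 = 34/6 ≈ 5.66667.
MLE = x̄ = 33/5 ≈ 6.60000.
Difference = 34/6 − 33/5 = -14/15 ≈ -0.9333.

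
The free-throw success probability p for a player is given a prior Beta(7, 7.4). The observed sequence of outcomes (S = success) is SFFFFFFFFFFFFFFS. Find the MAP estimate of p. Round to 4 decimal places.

p̂_MAP = 0.2817

Prior: Beta(7, 7.4).
Data: 2 successes in 16 trials (from the sequence). The binomial likelihood contributes p^2(1−p)^14, so the posterior is Beta(7+2, 7.4+14) = Beta(9, 21.4).
For Beta(a, b) with a, b > 1 the mode is (a−1)/(a+b−2) = 8/28.4 ≈ 0.2817.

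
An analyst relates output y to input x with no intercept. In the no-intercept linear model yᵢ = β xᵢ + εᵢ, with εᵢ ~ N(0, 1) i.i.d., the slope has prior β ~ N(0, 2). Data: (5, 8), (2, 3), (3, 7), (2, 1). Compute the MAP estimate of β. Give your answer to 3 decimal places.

β̂_MAP = 1.624

log p(β | y) = −Σ(yᵢ − βxᵢ)²/(2·1) − β²/(2·2) + const.
Setting the derivative to zero: Σxᵢ(yᵢ − βxᵢ)/1 − β/2 = 0, so β = Σxᵢyᵢ / (Σxᵢ² + σ²/τ²).
Σxᵢyᵢ = 5·8 + 2·3 + 3·7 + 2·1 = 69; Σxᵢ² = 42; σ²/τ² = 0.5.
β̂_MAP = 69 / (42 + 0.5) = 69/42.5 ≈ 1.624.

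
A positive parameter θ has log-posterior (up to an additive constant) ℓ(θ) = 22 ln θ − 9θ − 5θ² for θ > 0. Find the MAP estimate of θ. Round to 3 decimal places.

θ̂_MAP = 1.100

ℓ'(θ) = 22/θ − 9 − 10θ. Setting this to zero and multiplying by θ: 10θ² + 9θ − 22 = 0.
θ = (−9 + √(9² + 4·10·22)) / (2·10) = (−9 + √961) / 20 = (−9 + 31)/20 = 11/10.
ℓ''(θ) = −22/θ² − 10 < 0, confirming a maximum.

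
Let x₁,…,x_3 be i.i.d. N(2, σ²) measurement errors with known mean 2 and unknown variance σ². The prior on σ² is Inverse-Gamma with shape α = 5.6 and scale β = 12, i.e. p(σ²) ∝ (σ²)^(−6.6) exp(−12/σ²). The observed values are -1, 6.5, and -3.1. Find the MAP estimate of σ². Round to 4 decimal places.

Sum of squared deviations about the known mean: SS = (-1−2)² + (6.5−2)² + (-3.1−2)² = 55.26.
The Normal likelihood contributes (σ²)^(−n/2) exp(−SS/(2σ²)), so the posterior is Inverse-Gamma(α + n/2, β + SS/2) = Inverse-Gamma(7.1, 39.63).
The mode of Inverse-Gamma(a, b) is b/(a+1) = 39.63/8.1 ≈ 4.8926.

σ̂²_MAP = 4.8926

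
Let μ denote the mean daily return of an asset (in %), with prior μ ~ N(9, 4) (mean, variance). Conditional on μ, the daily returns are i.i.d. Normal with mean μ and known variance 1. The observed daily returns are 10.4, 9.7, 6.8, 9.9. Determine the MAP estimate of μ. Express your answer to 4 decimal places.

μ̂_MAP = 9.1882

n = 4; x̄ = (10.4 + 9.7 + 6.8 + 9.9)/4 = 36.8/4 = 9.2.
For a Normal prior and Normal likelihood with known variance, the posterior is Normal; its mode equals its mean, the precision-weighted average.
Prior precision 1/σ₀² = 1/4 = 0.25; data precision n/σ² = 4/1 = 4.
μ̂ = (0.25·9 + 4·9.2) / (0.25 + 4) = 39.05/4.25 = 781/85 ≈ 9.1882.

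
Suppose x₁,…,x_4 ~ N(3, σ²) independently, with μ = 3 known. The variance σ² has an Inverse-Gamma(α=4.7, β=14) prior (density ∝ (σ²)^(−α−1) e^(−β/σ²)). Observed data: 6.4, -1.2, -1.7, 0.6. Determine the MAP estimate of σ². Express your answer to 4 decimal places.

σ̂²_MAP = 5.5227

Sum of squared deviations about the known mean: SS = (6.4−3)² + (-1.2−3)² + (-1.7−3)² + (0.6−3)² = 57.05.
The Normal likelihood contributes (σ²)^(−n/2) exp(−SS/(2σ²)), so the posterior is Inverse-Gamma(α + n/2, β + SS/2) = Inverse-Gamma(6.7, 42.525).
The mode of Inverse-Gamma(a, b) is b/(a+1) = 42.525/7.7 ≈ 5.5227.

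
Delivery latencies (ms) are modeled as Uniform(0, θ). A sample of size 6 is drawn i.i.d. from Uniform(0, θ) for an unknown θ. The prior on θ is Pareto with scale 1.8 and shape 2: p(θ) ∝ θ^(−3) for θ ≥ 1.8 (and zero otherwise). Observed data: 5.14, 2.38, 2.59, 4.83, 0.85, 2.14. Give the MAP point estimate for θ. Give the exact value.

The Uniform(0, θ) likelihood is θ^(−n) for θ ≥ max(xᵢ), zero otherwise. Here max(xᵢ) = 5.14.
Posterior ∝ θ^(−3) · θ^(−6) = θ^(−9) on θ ≥ max(1.8, 5.14) = 5.14.
This density is strictly decreasing in θ, so the posterior mode lies at the lower boundary of the support.

θ̂_MAP = 5.14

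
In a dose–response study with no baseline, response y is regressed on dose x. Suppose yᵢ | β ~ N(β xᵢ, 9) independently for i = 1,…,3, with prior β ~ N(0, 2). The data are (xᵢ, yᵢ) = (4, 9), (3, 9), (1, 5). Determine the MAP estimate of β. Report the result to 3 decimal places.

log p(β | y) = −Σ(yᵢ − βxᵢ)²/(2·9) − β²/(2·2) + const.
Setting the derivative to zero: Σxᵢ(yᵢ − βxᵢ)/9 − β/2 = 0, so β = Σxᵢyᵢ / (Σxᵢ² + σ²/τ²).
Σxᵢyᵢ = 4·9 + 3·9 + 1·5 = 68; Σxᵢ² = 26; σ²/τ² = 4.5.
β̂_MAP = 68 / (26 + 4.5) = 68/30.5 ≈ 2.230.

β̂_MAP = 2.230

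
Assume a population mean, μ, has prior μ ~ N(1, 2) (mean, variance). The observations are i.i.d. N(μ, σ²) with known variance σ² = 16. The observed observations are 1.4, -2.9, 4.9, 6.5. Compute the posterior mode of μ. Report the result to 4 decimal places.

n = 4; x̄ = (1.4 + (-2.9) + 4.9 + 6.5)/4 = 9.9/4 = 2.475.
For a Normal prior and Normal likelihood with known variance, the posterior is Normal; its mode equals its mean, the precision-weighted average.
Prior precision 1/σ₀² = 1/2 = 0.5; data precision n/σ² = 4/16 = 0.25.
μ̂ = (0.5·1 + 0.25·2.475) / (0.5 + 0.25) = 1.11875/0.75 = 179/120 ≈ 1.4917.

μ̂_MAP = 1.4917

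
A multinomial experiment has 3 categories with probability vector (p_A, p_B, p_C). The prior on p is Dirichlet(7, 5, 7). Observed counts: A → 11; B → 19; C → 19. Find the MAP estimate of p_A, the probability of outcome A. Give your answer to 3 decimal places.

MAP estimate of p_A = 0.262

The posterior is Dirichlet(αᵢ + nᵢ) = Dirichlet(18, 24, 26).
For a Dirichlet(a₁,…,a_K) with all aᵢ > 1, the mode has j-th component (aⱼ − 1)/(Σaᵢ − K).
Here Σaᵢ = 68 and K = 3, so p_A = (18 − 1)/(68 − 3) = 17/65 ≈ 0.262.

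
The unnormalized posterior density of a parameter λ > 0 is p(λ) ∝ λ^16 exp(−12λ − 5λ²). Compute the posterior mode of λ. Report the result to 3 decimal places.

ℓ'(λ) = 16/λ − 12 − 10λ. Setting this to zero and multiplying by λ: 10λ² + 12λ − 16 = 0.
λ = (−12 + √(12² + 4·10·16)) / (2·10) = (−12 + √784) / 20 = (−12 + 28)/20 = 4/5.
ℓ''(λ) = −16/λ² − 10 < 0, confirming a maximum.

λ̂_MAP = 0.800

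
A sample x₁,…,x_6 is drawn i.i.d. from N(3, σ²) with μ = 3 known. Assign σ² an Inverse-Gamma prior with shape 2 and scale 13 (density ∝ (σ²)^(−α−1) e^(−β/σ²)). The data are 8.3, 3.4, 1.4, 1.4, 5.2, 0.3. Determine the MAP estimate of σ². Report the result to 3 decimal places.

σ̂²_MAP = 5.958

Sum of squared deviations about the known mean: SS = (8.3−3)² + (3.4−3)² + (1.4−3)² + (1.4−3)² + (5.2−3)² + (0.3−3)² = 45.5.
The Normal likelihood contributes (σ²)^(−n/2) exp(−SS/(2σ²)), so the posterior is Inverse-Gamma(α + n/2, β + SS/2) = Inverse-Gamma(5, 35.75).
The mode of Inverse-Gamma(a, b) is b/(a+1) = 35.75/6 ≈ 5.958.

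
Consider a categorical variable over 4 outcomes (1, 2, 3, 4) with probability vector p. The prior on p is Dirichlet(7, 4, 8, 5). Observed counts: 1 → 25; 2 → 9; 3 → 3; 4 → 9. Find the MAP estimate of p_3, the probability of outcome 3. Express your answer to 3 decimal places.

MAP estimate: 0.152

The posterior is Dirichlet(αᵢ + nᵢ) = Dirichlet(32, 13, 11, 14).
For a Dirichlet(a₁,…,a_K) with all aᵢ > 1, the mode has j-th component (aⱼ − 1)/(Σaᵢ − K).
Here Σaᵢ = 70 and K = 4, so p_3 = (11 − 1)/(70 − 4) = 10/66 ≈ 0.152.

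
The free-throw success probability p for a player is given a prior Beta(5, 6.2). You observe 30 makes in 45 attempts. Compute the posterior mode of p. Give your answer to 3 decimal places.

Prior: Beta(5, 6.2).
Data: 30 successes in 45 trials. The binomial likelihood contributes p^30(1−p)^15, so the posterior is Beta(5+30, 6.2+15) = Beta(35, 21.2).
For Beta(a, b) with a, b > 1 the mode is (a−1)/(a+b−2) = 34/54.2 ≈ 0.627.

p̂_MAP = 0.627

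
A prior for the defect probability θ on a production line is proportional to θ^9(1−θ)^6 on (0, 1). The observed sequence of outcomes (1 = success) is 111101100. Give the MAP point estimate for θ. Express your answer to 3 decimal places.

θ̂_MAP = 0.625

The prior density ∝ θ^9(1−θ)^6 is the kernel of Beta(10, 7).
Data: 6 successes in 9 trials (from the sequence). The binomial likelihood contributes θ^6(1−θ)^3, so the posterior is Beta(10+6, 7+3) = Beta(16, 10).
For Beta(a, b) with a, b > 1 the mode is (a−1)/(a+b−2) = 15/24 ≈ 0.625.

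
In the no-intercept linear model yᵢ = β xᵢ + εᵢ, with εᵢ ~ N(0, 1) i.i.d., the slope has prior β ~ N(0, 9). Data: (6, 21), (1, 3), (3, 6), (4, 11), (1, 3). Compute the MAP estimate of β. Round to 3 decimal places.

β̂_MAP = 3.074

log p(β | y) = −Σ(yᵢ − βxᵢ)²/(2·1) − β²/(2·9) + const.
Setting the derivative to zero: Σxᵢ(yᵢ − βxᵢ)/1 − β/9 = 0, so β = Σxᵢyᵢ / (Σxᵢ² + σ²/τ²).
Σxᵢyᵢ = 6·21 + 1·3 + 3·6 + 4·11 + 1·3 = 194; Σxᵢ² = 63; σ²/τ² = 1/9.
β̂_MAP = 194 / (63 + 1/9) = 194/(568/9) = 873/284 ≈ 3.074.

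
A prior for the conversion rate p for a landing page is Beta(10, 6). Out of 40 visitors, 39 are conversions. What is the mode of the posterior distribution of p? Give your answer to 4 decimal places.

p̂_MAP = 0.8889

Prior: Beta(10, 6).
Data: 39 successes in 40 trials. The binomial likelihood contributes p^39(1−p)^1, so the posterior is Beta(10+39, 6+1) = Beta(49, 7).
For Beta(a, b) with a, b > 1 the mode is (a−1)/(a+b−2) = 48/54 ≈ 0.8889.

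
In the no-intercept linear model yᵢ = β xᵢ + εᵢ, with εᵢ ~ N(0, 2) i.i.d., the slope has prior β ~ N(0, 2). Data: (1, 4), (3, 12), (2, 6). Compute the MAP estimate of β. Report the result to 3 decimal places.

log p(β | y) = −Σ(yᵢ − βxᵢ)²/(2·2) − β²/(2·2) + const.
Setting the derivative to zero: Σxᵢ(yᵢ − βxᵢ)/2 − β/2 = 0, so β = Σxᵢyᵢ / (Σxᵢ² + σ²/τ²).
Σxᵢyᵢ = 1·4 + 3·12 + 2·6 = 52; Σxᵢ² = 14; σ²/τ² = 1.
β̂_MAP = 52 / (14 + 1) = 52/15 ≈ 3.467.

β̂_MAP = 3.467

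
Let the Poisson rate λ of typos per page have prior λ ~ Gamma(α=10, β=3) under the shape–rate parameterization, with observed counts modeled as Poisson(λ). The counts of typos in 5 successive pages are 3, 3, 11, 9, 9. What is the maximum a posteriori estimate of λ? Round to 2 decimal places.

λ̂_MAP = 5.50

Σxᵢ = 3+3+11+9+9 = 35, with n = 5.
Posterior ∝ λ^9e^(−3λ) · λ^35e^(−5λ) = λ^44e^(−8λ), i.e. Gamma(shape=45, rate=8).
The mode of a Gamma(a, b) with a ≥ 1 (shape–rate) is (a−1)/b = 44/8 ≈ 5.50.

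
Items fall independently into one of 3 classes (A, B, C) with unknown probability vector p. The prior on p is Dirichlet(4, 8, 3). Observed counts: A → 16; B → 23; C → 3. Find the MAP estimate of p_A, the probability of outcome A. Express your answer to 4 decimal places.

The posterior is Dirichlet(αᵢ + nᵢ) = Dirichlet(20, 31, 6).
For a Dirichlet(a₁,…,a_K) with all aᵢ > 1, the mode has j-th component (aⱼ − 1)/(Σaᵢ − K).
Here Σaᵢ = 57 and K = 3, so p_A = (20 − 1)/(57 − 3) = 19/54 ≈ 0.3519.

MAP estimate of p_A = 0.3519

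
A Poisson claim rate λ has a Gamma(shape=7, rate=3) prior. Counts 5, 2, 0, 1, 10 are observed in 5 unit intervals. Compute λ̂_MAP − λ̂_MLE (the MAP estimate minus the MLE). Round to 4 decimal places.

Σxᵢ = 18. Posterior is Gamma(25, 8); MAP = (25−1)/8 = 24/8 ≈ 3.00000.
MLE = x̄ = 18/5 ≈ 3.60000.
Difference = 24/8 − 18/5 = -3/5 ≈ -0.6000.

MAP − MLE = -0.6000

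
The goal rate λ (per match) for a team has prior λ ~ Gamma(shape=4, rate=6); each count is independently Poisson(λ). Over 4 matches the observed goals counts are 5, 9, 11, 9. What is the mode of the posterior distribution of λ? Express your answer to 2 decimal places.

Σxᵢ = 5+9+11+9 = 34, with n = 4.
Posterior ∝ λ^3e^(−6λ) · λ^34e^(−4λ) = λ^37e^(−10λ), i.e. Gamma(shape=38, rate=10).
The mode of a Gamma(a, b) with a ≥ 1 (shape–rate) is (a−1)/b = 37/10 ≈ 3.70.

λ̂_MAP = 3.70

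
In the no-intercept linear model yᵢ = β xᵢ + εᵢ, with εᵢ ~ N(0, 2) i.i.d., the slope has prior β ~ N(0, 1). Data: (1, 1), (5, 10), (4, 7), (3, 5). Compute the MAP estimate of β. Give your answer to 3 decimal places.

log p(β | y) = −Σ(yᵢ − βxᵢ)²/(2·2) − β²/(2·1) + const.
Setting the derivative to zero: Σxᵢ(yᵢ − βxᵢ)/2 − β/1 = 0, so β = Σxᵢyᵢ / (Σxᵢ² + σ²/τ²).
Σxᵢyᵢ = 1·1 + 5·10 + 4·7 + 3·5 = 94; Σxᵢ² = 51; σ²/τ² = 2.
β̂_MAP = 94 / (51 + 2) = 94/53 ≈ 1.774.

β̂_MAP = 1.774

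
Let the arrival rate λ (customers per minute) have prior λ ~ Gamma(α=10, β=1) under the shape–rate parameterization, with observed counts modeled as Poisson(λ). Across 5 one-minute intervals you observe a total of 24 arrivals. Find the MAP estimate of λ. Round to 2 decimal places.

λ̂_MAP = 5.50

Σxᵢ = 24, n = 5.
Posterior ∝ λ^9e^(−1λ) · λ^24e^(−5λ) = λ^33e^(−6λ), i.e. Gamma(shape=34, rate=6).
The mode of a Gamma(a, b) with a ≥ 1 (shape–rate) is (a−1)/b = 33/6 ≈ 5.50.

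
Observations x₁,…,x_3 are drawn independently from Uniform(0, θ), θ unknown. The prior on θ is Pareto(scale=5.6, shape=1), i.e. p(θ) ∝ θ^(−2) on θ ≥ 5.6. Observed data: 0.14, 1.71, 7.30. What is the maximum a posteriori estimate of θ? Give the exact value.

The Uniform(0, θ) likelihood is θ^(−n) for θ ≥ max(xᵢ), zero otherwise. Here max(xᵢ) = 7.30.
Posterior ∝ θ^(−2) · θ^(−3) = θ^(−5) on θ ≥ max(5.6, 7.30) = 7.30.
This density is strictly decreasing in θ, so the posterior mode lies at the lower boundary of the support.

θ̂_MAP = 7.30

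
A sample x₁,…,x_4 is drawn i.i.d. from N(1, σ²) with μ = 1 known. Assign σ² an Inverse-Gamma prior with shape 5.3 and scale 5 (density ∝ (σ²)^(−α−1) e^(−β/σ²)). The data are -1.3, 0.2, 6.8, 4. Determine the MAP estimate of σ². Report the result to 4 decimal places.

Sum of squared deviations about the known mean: SS = (-1.3−1)² + (0.2−1)² + (6.8−1)² + (4−1)² = 48.57.
The Normal likelihood contributes (σ²)^(−n/2) exp(−SS/(2σ²)), so the posterior is Inverse-Gamma(α + n/2, β + SS/2) = Inverse-Gamma(7.3, 29.285).
The mode of Inverse-Gamma(a, b) is b/(a+1) = 29.285/8.3 ≈ 3.5283.

σ̂²_MAP = 3.5283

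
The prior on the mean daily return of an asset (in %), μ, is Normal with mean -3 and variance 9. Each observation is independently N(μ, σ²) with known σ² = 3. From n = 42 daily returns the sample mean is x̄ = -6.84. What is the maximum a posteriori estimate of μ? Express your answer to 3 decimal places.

μ̂_MAP = -6.810

n = 42, x̄ = -6.84.
For a Normal prior and Normal likelihood with known variance, the posterior is Normal; its mode equals its mean, the precision-weighted average.
Prior precision 1/σ₀² = 1/9; data precision n/σ² = 42/3 = 14.
μ̂ = ((1/9)·(-3) + 14·(-6.84)) / (1/9 + 14) = (-7207/75)/(127/9) = -21621/3175 ≈ -6.810.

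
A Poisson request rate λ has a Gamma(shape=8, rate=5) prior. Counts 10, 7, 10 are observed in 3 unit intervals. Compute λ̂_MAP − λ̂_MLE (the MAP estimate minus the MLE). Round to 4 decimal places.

MAP − MLE = -4.7500

Σxᵢ = 27. Posterior is Gamma(35, 8); MAP = (35−1)/8 = 34/8 ≈ 4.25000.
MLE = x̄ = 27/3 ≈ 9.00000.
Difference = 34/8 − 27/3 = -19/4 ≈ -4.7500.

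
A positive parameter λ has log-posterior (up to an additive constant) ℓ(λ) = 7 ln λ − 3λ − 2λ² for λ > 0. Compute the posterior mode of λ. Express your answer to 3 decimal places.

ℓ'(λ) = 7/λ − 3 − 4λ. Setting this to zero and multiplying by λ: 4λ² + 3λ − 7 = 0.
λ = (−3 + √(3² + 4·4·7)) / (2·4) = (−3 + √121) / 8 = (−3 + 11)/8 = 1.
ℓ''(λ) = −7/λ² − 4 < 0, confirming a maximum.

λ̂_MAP = 1.000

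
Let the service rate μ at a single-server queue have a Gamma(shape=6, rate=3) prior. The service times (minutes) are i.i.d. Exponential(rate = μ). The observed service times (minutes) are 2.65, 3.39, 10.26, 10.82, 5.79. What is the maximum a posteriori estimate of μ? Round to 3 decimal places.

The Exponential(rate=μ) likelihood is ∝ μ^n e^(−μΣtᵢ). Here n = 5 and Σtᵢ = 2.65 + 3.39 + 10.26 + 10.82 + 5.79 = 32.91.
Posterior ∝ μ^5e^(−3μ) · μ^5e^(−32.91μ) = μ^10e^(−35.91μ), i.e. Gamma(11, 35.91).
Mode = (a−1)/b = 10/35.91 ≈ 0.278.

μ̂_MAP = 0.278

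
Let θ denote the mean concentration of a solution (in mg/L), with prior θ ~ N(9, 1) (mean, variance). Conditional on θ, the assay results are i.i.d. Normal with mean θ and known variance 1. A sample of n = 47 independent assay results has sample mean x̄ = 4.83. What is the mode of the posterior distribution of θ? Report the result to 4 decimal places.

θ̂_MAP = 4.9169

n = 47, x̄ = 4.83.
For a Normal prior and Normal likelihood with known variance, the posterior is Normal; its mode equals its mean, the precision-weighted average.
Prior precision 1/σ₀² = 1/1 = 1; data precision n/σ² = 47/1 = 47.
θ̂ = (1·9 + 47·4.83) / (1 + 47) = 236.01/48 = 4.916875 ≈ 4.9169.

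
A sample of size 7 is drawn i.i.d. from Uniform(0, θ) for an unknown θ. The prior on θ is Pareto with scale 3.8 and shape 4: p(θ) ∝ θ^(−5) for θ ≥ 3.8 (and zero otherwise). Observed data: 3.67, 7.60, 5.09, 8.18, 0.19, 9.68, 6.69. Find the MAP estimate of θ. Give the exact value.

θ̂_MAP = 9.68

The Uniform(0, θ) likelihood is θ^(−n) for θ ≥ max(xᵢ), zero otherwise. Here max(xᵢ) = 9.68.
Posterior ∝ θ^(−5) · θ^(−7) = θ^(−12) on θ ≥ max(3.8, 9.68) = 9.68.
This density is strictly decreasing in θ, so the posterior mode lies at the lower boundary of the support.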